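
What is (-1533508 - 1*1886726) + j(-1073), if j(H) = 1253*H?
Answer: -4764703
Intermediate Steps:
(-1533508 - 1*1886726) + j(-1073) = (-1533508 - 1*1886726) + 1253*(-1073) = (-1533508 - 1886726) - 1344469 = -3420234 - 1344469 = -4764703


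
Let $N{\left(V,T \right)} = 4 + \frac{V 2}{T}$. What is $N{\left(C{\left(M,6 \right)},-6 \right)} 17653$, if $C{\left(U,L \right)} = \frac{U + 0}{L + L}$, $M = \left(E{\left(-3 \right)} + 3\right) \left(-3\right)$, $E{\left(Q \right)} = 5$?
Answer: $\frac{247142}{3} \approx 82381.0$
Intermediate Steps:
$M = -24$ ($M = \left(5 + 3\right) \left(-3\right) = 8 \left(-3\right) = -24$)
$C{\left(U,L \right)} = \frac{U}{2 L}$
$N{\left(V,T \right)} = 4 + \frac{2 V}{T}$
$N{\left(C{\left(M,6 \right)},-6 \right)} 17653 = \left(4 + \frac{2 \cdot \frac{1}{2} \left(-24\right) \frac{1}{6}}{-6}\right) 17653 = \left(4 + 2 \cdot \frac{1}{2} \left(-24\right) \frac{1}{6} \left(- \frac{1}{6}\right)\right) 17653 = \left(4 + 2 \left(-2\right) \left(- \frac{1}{6}\right)\right) 17653 = \left(4 + \frac{2}{3}\right) 17653 = \frac{14}{3} \cdot 17653 = \frac{247142}{3}$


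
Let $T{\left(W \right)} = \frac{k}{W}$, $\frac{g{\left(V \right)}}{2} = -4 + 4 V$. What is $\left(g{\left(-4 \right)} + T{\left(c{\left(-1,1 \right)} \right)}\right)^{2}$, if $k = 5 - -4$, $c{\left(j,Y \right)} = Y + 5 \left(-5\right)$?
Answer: $\frac{104329}{64} \approx 1630.1$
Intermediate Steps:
$c{\left(j,Y \right)} = -25 + Y$ ($c{\left(j,Y \right)} = Y - 25 = -25 + Y$)
$g{\left(V \right)} = -8 + 8 V$ ($g{\left(V \right)} = 2 \left(-4 + 4 V\right) = -8 + 8 V$)
$k = 9$ ($k = 5 + 4 = 9$)
$T{\left(W \right)} = \frac{9}{W}$
$\left(g{\left(-4 \right)} + T{\left(c{\left(-1,1 \right)} \right)}\right)^{2} = \left(\left(-8 + 8 \left(-4\right)\right) + \frac{9}{-25 + 1}\right)^{2} = \left(\left(-8 - 32\right) + \frac{9}{-24}\right)^{2} = \left(-40 + 9 \left(- \frac{1}{24}\right)\right)^{2} = \left(-40 - \frac{3}{8}\right)^{2} = \left(- \frac{323}{8}\right)^{2} = \frac{104329}{64}$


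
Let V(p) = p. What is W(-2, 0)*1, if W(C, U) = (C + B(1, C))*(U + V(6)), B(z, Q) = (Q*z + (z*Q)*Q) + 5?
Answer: 30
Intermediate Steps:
B(z, Q) = 5 + Q*z + z*Q**2 (B(z, Q) = (Q*z + (Q*z)*Q) + 5 = (Q*z + z*Q**2) + 5 = 5 + Q*z + z*Q**2)
W(C, U) = (6 + U)*(5 + C**2 + 2*C) (W(C, U) = (C + (5 + C*1 + 1*C**2))*(U + 6) = (C + (5 + C + C**2))*(6 + U) = (5 + C**2 + 2*C)*(6 + U) = (6 + U)*(5 + C**2 + 2*C))
W(-2, 0)*1 = (30 + 6*(-2)**2 + 12*(-2) - 2*0 + 0*(5 - 2 + (-2)**2))*1 = (30 + 6*4 - 24 + 0 + 0*(5 - 2 + 4))*1 = (30 + 24 - 24 + 0 + 0*7)*1 = (30 + 24 - 24 + 0 + 0)*1 = 30*1 = 30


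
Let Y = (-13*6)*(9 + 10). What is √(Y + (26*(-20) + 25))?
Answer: I*√1977 ≈ 44.463*I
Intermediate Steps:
Y = -1482 (Y = -78*19 = -1482)
√(Y + (26*(-20) + 25)) = √(-1482 + (26*(-20) + 25)) = √(-1482 + (-520 + 25)) = √(-1482 - 495) = √(-1977) = I*√1977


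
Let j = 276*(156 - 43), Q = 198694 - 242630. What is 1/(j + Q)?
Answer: -1/12748 ≈ -7.8444e-5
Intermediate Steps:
Q = -43936
j = 31188 (j = 276*113 = 31188)
1/(j + Q) = 1/(31188 - 43936) = 1/(-12748) = -1/12748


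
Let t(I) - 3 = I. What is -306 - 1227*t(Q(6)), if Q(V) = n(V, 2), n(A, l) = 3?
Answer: -7668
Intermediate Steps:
Q(V) = 3
t(I) = 3 + I
-306 - 1227*t(Q(6)) = -306 - 1227*(3 + 3) = -306 - 1227*6 = -306 - 7362 = -7668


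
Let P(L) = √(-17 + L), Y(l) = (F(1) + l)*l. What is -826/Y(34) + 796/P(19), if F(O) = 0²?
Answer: -413/578 + 398*√2 ≈ 562.14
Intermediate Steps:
F(O) = 0
Y(l) = l² (Y(l) = (0 + l)*l = l*l = l²)
-826/Y(34) + 796/P(19) = -826/(34²) + 796/(√(-17 + 19)) = -826/1156 + 796/(√2) = -826*1/1156 + 796*(√2/2) = -413/578 + 398*√2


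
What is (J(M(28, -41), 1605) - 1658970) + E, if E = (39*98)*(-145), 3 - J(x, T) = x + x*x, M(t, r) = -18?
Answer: -2213463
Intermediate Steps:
J(x, T) = 3 - x - x² (J(x, T) = 3 - (x + x*x) = 3 - (x + x²) = 3 + (-x - x²) = 3 - x - x²)
E = -554190 (E = 3822*(-145) = -554190)
(J(M(28, -41), 1605) - 1658970) + E = ((3 - 1*(-18) - 1*(-18)²) - 1658970) - 554190 = ((3 + 18 - 1*324) - 1658970) - 554190 = ((3 + 18 - 324) - 1658970) - 554190 = (-303 - 1658970) - 554190 = -1659273 - 554190 = -2213463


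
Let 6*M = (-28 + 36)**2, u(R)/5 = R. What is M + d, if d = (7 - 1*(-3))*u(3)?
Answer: 482/3 ≈ 160.67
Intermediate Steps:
u(R) = 5*R
M = 32/3 (M = (-28 + 36)**2/6 = (1/6)*8**2 = (1/6)*64 = 32/3 ≈ 10.667)
d = 150 (d = (7 - 1*(-3))*(5*3) = (7 + 3)*15 = 10*15 = 150)
M + d = 32/3 + 150 = 482/3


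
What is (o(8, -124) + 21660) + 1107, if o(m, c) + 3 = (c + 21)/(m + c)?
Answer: 2640727/116 ≈ 22765.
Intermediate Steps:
o(m, c) = -3 + (21 + c)/(c + m) (o(m, c) = -3 + (c + 21)/(m + c) = -3 + (21 + c)/(c + m))
(o(8, -124) + 21660) + 1107 = ((21 - 3*8 - 2*(-124))/(-124 + 8) + 21660) + 1107 = ((21 - 24 + 248)/(-116) + 21660) + 1107 = (-1/116*245 + 21660) + 1107 = (-245/116 + 21660) + 1107 = 2512315/116 + 1107 = 2640727/116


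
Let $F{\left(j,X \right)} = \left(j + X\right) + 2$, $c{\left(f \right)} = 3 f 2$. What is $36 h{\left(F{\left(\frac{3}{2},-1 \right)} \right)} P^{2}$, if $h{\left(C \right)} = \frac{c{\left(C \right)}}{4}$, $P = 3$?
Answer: $1215$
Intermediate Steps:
$c{\left(f \right)} = 6 f$
$F{\left(j,X \right)} = 2 + X + j$ ($F{\left(j,X \right)} = \left(X + j\right) + 2 = 2 + X + j$)
$h{\left(C \right)} = \frac{3 C}{2}$ ($h{\left(C \right)} = \frac{6 C}{4} = 6 C \frac{1}{4} = \frac{3 C}{2}$)
$36 h{\left(F{\left(\frac{3}{2},-1 \right)} \right)} P^{2} = 36 \frac{3 \left(2 - 1 + \frac{3}{2}\right)}{2} \cdot 3^{2} = 36 \frac{3 \left(2 - 1 + 3 \cdot \frac{1}{2}\right)}{2} \cdot 9 = 36 \frac{3 \left(2 - 1 + \frac{3}{2}\right)}{2} \cdot 9 = 36 \cdot \frac{3}{2} \cdot \frac{5}{2} \cdot 9 = 36 \cdot \frac{15}{4} \cdot 9 = 135 \cdot 9 = 1215$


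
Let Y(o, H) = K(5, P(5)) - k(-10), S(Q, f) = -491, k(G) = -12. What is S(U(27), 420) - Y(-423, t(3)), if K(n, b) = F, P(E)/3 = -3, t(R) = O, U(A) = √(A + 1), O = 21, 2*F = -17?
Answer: -989/2 ≈ -494.50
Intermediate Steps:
F = -17/2 (F = (½)*(-17) = -17/2 ≈ -8.5000)
U(A) = √(1 + A)
t(R) = 21
P(E) = -9 (P(E) = 3*(-3) = -9)
K(n, b) = -17/2
Y(o, H) = 7/2 (Y(o, H) = -17/2 - 1*(-12) = -17/2 + 12 = 7/2)
S(U(27), 420) - Y(-423, t(3)) = -491 - 1*7/2 = -491 - 7/2 = -989/2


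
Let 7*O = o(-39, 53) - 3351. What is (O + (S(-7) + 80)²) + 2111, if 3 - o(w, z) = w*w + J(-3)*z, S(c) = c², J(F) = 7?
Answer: 126024/7 ≈ 18003.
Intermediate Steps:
o(w, z) = 3 - w² - 7*z (o(w, z) = 3 - (w*w + 7*z) = 3 - (w² + 7*z) = 3 + (-w² - 7*z) = 3 - w² - 7*z)
O = -5240/7 (O = ((3 - 1*(-39)² - 7*53) - 3351)/7 = ((3 - 1*1521 - 371) - 3351)/7 = ((3 - 1521 - 371) - 3351)/7 = (-1889 - 3351)/7 = (⅐)*(-5240) = -5240/7 ≈ -748.57)
(O + (S(-7) + 80)²) + 2111 = (-5240/7 + ((-7)² + 80)²) + 2111 = (-5240/7 + (49 + 80)²) + 2111 = (-5240/7 + 129²) + 2111 = (-5240/7 + 16641) + 2111 = 111247/7 + 2111 = 126024/7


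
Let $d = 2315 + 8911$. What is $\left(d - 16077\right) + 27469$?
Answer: $22618$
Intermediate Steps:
$d = 11226$
$\left(d - 16077\right) + 27469 = \left(11226 - 16077\right) + 27469 = -4851 + 27469 = 22618$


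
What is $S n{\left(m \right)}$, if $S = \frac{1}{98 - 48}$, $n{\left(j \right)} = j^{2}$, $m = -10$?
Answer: $2$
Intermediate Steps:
$S = \frac{1}{50} \approx 0.02$
$S n{\left(m \right)} = \frac{\left(-10\right)^{2}}{50} = \frac{1}{50} \cdot 100 = 2$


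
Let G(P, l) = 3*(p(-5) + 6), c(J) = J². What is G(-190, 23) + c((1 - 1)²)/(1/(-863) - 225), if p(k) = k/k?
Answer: 21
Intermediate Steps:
p(k) = 1
G(P, l) = 21 (G(P, l) = 3*(1 + 6) = 3*7 = 21)
G(-190, 23) + c((1 - 1)²)/(1/(-863) - 225) = 21 + ((1 - 1)²)²/(1/(-863) - 225) = 21 + (0²)²/(-1/863 - 225) = 21 + 0²/(-194176/863) = 21 - 863/194176*0 = 21 + 0 = 21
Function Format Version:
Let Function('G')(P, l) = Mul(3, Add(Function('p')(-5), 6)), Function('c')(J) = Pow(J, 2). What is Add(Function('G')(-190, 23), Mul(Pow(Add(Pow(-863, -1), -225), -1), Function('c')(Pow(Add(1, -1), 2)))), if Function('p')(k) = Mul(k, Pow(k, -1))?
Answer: 21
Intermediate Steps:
Function('p')(k) = 1
Function('G')(P, l) = 21 (Function('G')(P, l) = Mul(3, Add(1, 6)) = Mul(3, 7) = 21)
Add(Function('G')(-190, 23), Mul(Pow(Add(Pow(-863, -1), -225), -1), Function('c')(Pow(Add(1, -1), 2)))) = Add(21, Mul(Pow(Add(Pow(-863, -1), -225), -1), Pow(Pow(Add(1, -1), 2), 2))) = Add(21, Mul(Pow(Add(Rational(-1, 863), -225), -1), Pow(Pow(0, 2), 2))) = Add(21, Mul(Pow(Rational(-194176, 863), -1), Pow(0, 2))) = Add(21, Mul(Rational(-863, 194176), 0)) = Add(21, 0) = 21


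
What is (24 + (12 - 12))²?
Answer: 576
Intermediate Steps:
(24 + (12 - 12))² = (24 + 0)² = 24² = 576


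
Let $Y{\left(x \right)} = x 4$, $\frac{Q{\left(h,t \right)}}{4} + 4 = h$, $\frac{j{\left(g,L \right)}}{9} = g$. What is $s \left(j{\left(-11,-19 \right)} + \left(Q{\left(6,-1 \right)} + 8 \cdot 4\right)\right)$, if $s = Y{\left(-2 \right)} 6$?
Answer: $2832$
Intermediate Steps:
$j{\left(g,L \right)} = 9 g$
$Q{\left(h,t \right)} = -16 + 4 h$
$Y{\left(x \right)} = 4 x$
$s = -48$ ($s = 4 \left(-2\right) 6 = \left(-8\right) 6 = -48$)
$s \left(j{\left(-11,-19 \right)} + \left(Q{\left(6,-1 \right)} + 8 \cdot 4\right)\right) = - 48 \left(9 \left(-11\right) + \left(\left(-16 + 4 \cdot 6\right) + 8 \cdot 4\right)\right) = - 48 \left(-99 + \left(\left(-16 + 24\right) + 32\right)\right) = - 48 \left(-99 + \left(8 + 32\right)\right) = - 48 \left(-99 + 40\right) = \left(-48\right) \left(-59\right) = 2832$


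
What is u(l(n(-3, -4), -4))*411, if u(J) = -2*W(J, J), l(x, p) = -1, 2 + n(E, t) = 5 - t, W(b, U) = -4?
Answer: 3288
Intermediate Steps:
n(E, t) = 3 - t (n(E, t) = -2 + (5 - t) = 3 - t)
u(J) = 8 (u(J) = -2*(-4) = 8)
u(l(n(-3, -4), -4))*411 = 8*411 = 3288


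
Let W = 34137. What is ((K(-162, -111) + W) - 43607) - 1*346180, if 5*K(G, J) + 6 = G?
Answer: -1778418/5 ≈ -3.5568e+5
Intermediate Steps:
K(G, J) = -6/5 + G/5
((K(-162, -111) + W) - 43607) - 1*346180 = (((-6/5 + (1/5)*(-162)) + 34137) - 43607) - 1*346180 = (((-6/5 - 162/5) + 34137) - 43607) - 346180 = ((-168/5 + 34137) - 43607) - 346180 = (170517/5 - 43607) - 346180 = -47518/5 - 346180 = -1778418/5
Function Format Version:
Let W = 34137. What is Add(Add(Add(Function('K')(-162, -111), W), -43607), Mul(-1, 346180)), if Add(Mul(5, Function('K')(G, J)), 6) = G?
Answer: Rational(-1778418, 5) ≈ -3.5568e+5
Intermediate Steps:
Function('K')(G, J) = Add(Rational(-6, 5), Mul(Rational(1, 5), G))
Add(Add(Add(Function('K')(-162, -111), W), -43607), Mul(-1, 346180)) = Add(Add(Add(Add(Rational(-6, 5), Mul(Rational(1, 5), -162)), 34137), -43607), Mul(-1, 346180)) = Add(Add(Add(Add(Rational(-6, 5), Rational(-162, 5)), 34137), -43607), -346180) = Add(Add(Add(Rational(-168, 5), 34137), -43607), -346180) = Add(Add(Rational(170517, 5), -43607), -346180) = Add(Rational(-47518, 5), -346180) = Rational(-1778418, 5)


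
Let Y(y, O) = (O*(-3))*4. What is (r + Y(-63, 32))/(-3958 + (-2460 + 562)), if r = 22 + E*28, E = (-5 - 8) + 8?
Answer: 251/2928 ≈ 0.085724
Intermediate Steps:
Y(y, O) = -12*O (Y(y, O) = -3*O*4 = -12*O)
E = -5 (E = -13 + 8 = -5)
r = -118 (r = 22 - 5*28 = 22 - 140 = -118)
(r + Y(-63, 32))/(-3958 + (-2460 + 562)) = (-118 - 12*32)/(-3958 + (-2460 + 562)) = (-118 - 384)/(-3958 - 1898) = -502/(-5856) = -502*(-1/5856) = 251/2928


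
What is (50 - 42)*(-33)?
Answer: -264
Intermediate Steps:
(50 - 42)*(-33) = 8*(-33) = -264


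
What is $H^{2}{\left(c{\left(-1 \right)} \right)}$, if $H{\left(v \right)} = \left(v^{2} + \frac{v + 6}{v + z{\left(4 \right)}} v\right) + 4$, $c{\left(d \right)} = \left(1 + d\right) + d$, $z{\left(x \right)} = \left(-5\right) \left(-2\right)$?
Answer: $\frac{1600}{81} \approx 19.753$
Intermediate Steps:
$z{\left(x \right)} = 10$
$c{\left(d \right)} = 1 + 2 d$
$H{\left(v \right)} = 4 + v^{2} + \frac{v \left(6 + v\right)}{10 + v}$ ($H{\left(v \right)} = \left(v^{2} + \frac{v + 6}{v + 10} v\right) + 4 = \left(v^{2} + \frac{6 + v}{10 + v} v\right) + 4 = \left(v^{2} + \frac{v \left(6 + v\right)}{10 + v}\right) + 4 = 4 + v^{2} + \frac{v \left(6 + v\right)}{10 + v}$)
$H^{2}{\left(c{\left(-1 \right)} \right)} = \left(\frac{40 + \left(1 + 2 \left(-1\right)\right)^{3} + 10 \left(1 + 2 \left(-1\right)\right) + 11 \left(1 + 2 \left(-1\right)\right)^{2}}{10 + \left(1 + 2 \left(-1\right)\right)}\right)^{2} = \left(\frac{40 + \left(1 - 2\right)^{3} + 10 \left(1 - 2\right) + 11 \left(1 - 2\right)^{2}}{10 + \left(1 - 2\right)}\right)^{2} = \left(\frac{40 + \left(-1\right)^{3} + 10 \left(-1\right) + 11 \left(-1\right)^{2}}{10 - 1}\right)^{2} = \left(\frac{40 - 1 - 10 + 11 \cdot 1}{9}\right)^{2} = \left(\frac{40 - 1 - 10 + 11}{9}\right)^{2} = \left(\frac{1}{9} \cdot 40\right)^{2} = \left(\frac{40}{9}\right)^{2} = \frac{1600}{81}$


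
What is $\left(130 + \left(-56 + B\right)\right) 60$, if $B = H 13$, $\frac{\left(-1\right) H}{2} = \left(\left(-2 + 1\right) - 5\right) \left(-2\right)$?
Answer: $-14280$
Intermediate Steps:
$H = -24$ ($H = - 2 \left(\left(-2 + 1\right) - 5\right) \left(-2\right) = - 2 \left(-1 - 5\right) \left(-2\right) = - 2 \left(\left(-6\right) \left(-2\right)\right) = \left(-2\right) 12 = -24$)
$B = -312$ ($B = \left(-24\right) 13 = -312$)
$\left(130 + \left(-56 + B\right)\right) 60 = \left(130 - 368\right) 60 = \left(-238\right) 60 = -14280$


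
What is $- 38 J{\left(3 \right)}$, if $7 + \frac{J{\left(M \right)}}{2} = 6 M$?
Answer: $-836$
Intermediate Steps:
$J{\left(M \right)} = -14 + 12 M$ ($J{\left(M \right)} = -14 + 2 \cdot 6 M = -14 + 12 M$)
$- 38 J{\left(3 \right)} = - 38 \left(-14 + 12 \cdot 3\right) = - 38 \left(-14 + 36\right) = \left(-38\right) 22 = -836$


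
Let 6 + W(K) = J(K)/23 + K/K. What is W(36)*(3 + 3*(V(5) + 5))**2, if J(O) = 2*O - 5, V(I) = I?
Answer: -52272/23 ≈ -2272.7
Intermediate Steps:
J(O) = -5 + 2*O
W(K) = -120/23 + 2*K/23 (W(K) = -6 + ((-5 + 2*K)/23 + K/K) = -6 + ((-5 + 2*K)*(1/23) + 1) = -6 + ((-5/23 + 2*K/23) + 1) = -6 + (18/23 + 2*K/23) = -120/23 + 2*K/23)
W(36)*(3 + 3*(V(5) + 5))**2 = (-120/23 + (2/23)*36)*(3 + 3*(5 + 5))**2 = (-120/23 + 72/23)*(3 + 3*10)**2 = -48*(3 + 30)**2/23 = -48/23*33**2 = -48/23*1089 = -52272/23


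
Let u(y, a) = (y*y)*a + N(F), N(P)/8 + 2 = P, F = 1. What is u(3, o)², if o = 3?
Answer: 361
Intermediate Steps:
N(P) = -16 + 8*P
u(y, a) = -8 + a*y² (u(y, a) = (y*y)*a + (-16 + 8*1) = y²*a + (-16 + 8) = a*y² - 8 = -8 + a*y²)
u(3, o)² = (-8 + 3*3²)² = (-8 + 3*9)² = (-8 + 27)² = 19² = 361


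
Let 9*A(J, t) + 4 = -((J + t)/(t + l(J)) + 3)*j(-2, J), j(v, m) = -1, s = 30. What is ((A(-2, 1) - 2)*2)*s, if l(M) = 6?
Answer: -2680/21 ≈ -127.62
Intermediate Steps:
A(J, t) = -⅑ + (J + t)/(9*(6 + t)) (A(J, t) = -4/9 + (-((J + t)/(t + 6) + 3)*(-1))/9 = -4/9 + (-((J + t)/(6 + t) + 3)*(-1))/9 = -4/9 + (-(3 + (J + t)/(6 + t))*(-1))/9 = -4/9 + (-(-3 - (J + t)/(6 + t)))/9 = -4/9 + (3 + (J + t)/(6 + t))/9 = -4/9 + (⅓ + (J + t)/(9*(6 + t))) = -⅑ + (J + t)/(9*(6 + t)))
((A(-2, 1) - 2)*2)*s = (((-6 - 2)/(9*(6 + 1)) - 2)*2)*30 = (((⅑)*(-8)/7 - 2)*2)*30 = (((⅑)*(⅐)*(-8) - 2)*2)*30 = ((-8/63 - 2)*2)*30 = -134/63*2*30 = -268/63*30 = -2680/21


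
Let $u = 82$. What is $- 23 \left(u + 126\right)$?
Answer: $-4784$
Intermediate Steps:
$- 23 \left(u + 126\right) = - 23 \left(82 + 126\right) = \left(-23\right) 208 = -4784$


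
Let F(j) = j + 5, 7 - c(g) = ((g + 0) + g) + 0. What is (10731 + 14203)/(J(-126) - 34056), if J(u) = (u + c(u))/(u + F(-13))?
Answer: -257012/351049 ≈ -0.73213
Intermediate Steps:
c(g) = 7 - 2*g (c(g) = 7 - (((g + 0) + g) + 0) = 7 - ((g + g) + 0) = 7 - (2*g + 0) = 7 - 2*g)
F(j) = 5 + j
J(u) = (7 - u)/(-8 + u) (J(u) = (u + (7 - 2*u))/(u + (5 - 13)) = (7 - u)/(u - 8) = (7 - u)/(-8 + u))
(10731 + 14203)/(J(-126) - 34056) = (10731 + 14203)/((7 - 1*(-126))/(-8 - 126) - 34056) = 24934/((7 + 126)/(-134) - 34056) = 24934/(-1/134*133 - 34056) = 24934/(-133/134 - 34056) = 24934/(-4563637/134) = 24934*(-134/4563637) = -257012/351049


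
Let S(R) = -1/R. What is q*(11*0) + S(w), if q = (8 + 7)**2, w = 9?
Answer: -1/9 ≈ -0.11111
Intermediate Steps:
q = 225 (q = 15**2 = 225)
q*(11*0) + S(w) = 225*(11*0) - 1/9 = 225*0 - 1*1/9 = 0 - 1/9 = -1/9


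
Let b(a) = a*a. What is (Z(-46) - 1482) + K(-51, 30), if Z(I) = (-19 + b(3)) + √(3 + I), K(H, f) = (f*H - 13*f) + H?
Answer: -3463 + I*√43 ≈ -3463.0 + 6.5574*I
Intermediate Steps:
b(a) = a²
K(H, f) = H - 13*f + H*f (K(H, f) = (H*f - 13*f) + H = (-13*f + H*f) + H = H - 13*f + H*f)
Z(I) = -10 + √(3 + I) (Z(I) = (-19 + 3²) + √(3 + I) = (-19 + 9) + √(3 + I) = -10 + √(3 + I))
(Z(-46) - 1482) + K(-51, 30) = ((-10 + √(3 - 46)) - 1482) + (-51 - 13*30 - 51*30) = ((-10 + √(-43)) - 1482) + (-51 - 390 - 1530) = ((-10 + I*√43) - 1482) - 1971 = (-1492 + I*√43) - 1971 = -3463 + I*√43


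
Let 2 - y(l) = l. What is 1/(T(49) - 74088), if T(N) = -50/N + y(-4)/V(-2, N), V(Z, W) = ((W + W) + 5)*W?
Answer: -5047/373927280 ≈ -1.3497e-5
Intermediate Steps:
y(l) = 2 - l
V(Z, W) = W*(5 + 2*W) (V(Z, W) = (2*W + 5)*W = (5 + 2*W)*W = W*(5 + 2*W))
T(N) = -50/N + 6/(N*(5 + 2*N)) (T(N) = -50/N + (2 - 1*(-4))/((N*(5 + 2*N))) = -50/N + (2 + 4)*(1/(N*(5 + 2*N))) = -50/N + 6*(1/(N*(5 + 2*N))) = -50/N + 6/(N*(5 + 2*N)))
1/(T(49) - 74088) = 1/(4*(-61 - 25*49)/(49*(5 + 2*49)) - 74088) = 1/(4*(1/49)*(-61 - 1225)/(5 + 98) - 74088) = 1/(4*(1/49)*(-1286)/103 - 74088) = 1/(4*(1/49)*(1/103)*(-1286) - 74088) = 1/(-5144/5047 - 74088) = 1/(-373927280/5047) = -5047/373927280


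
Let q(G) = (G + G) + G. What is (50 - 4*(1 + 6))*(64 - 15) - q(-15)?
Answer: 1123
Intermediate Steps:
q(G) = 3*G (q(G) = 2*G + G = 3*G)
(50 - 4*(1 + 6))*(64 - 15) - q(-15) = (50 - 4*(1 + 6))*(64 - 15) - 3*(-15) = (50 - 4*7)*49 - 1*(-45) = (50 - 28)*49 + 45 = 22*49 + 45 = 1078 + 45 = 1123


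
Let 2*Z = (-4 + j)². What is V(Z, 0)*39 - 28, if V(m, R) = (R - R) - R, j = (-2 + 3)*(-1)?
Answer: -28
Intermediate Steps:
j = -1 (j = 1*(-1) = -1)
Z = 25/2 (Z = (-4 - 1)²/2 = (½)*(-5)² = (½)*25 = 25/2 ≈ 12.500)
V(m, R) = -R (V(m, R) = 0 - R = -R)
V(Z, 0)*39 - 28 = -1*0*39 - 28 = 0*39 - 28 = 0 - 28 = -28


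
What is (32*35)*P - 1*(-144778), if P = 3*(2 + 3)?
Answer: 161578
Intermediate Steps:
P = 15 (P = 3*5 = 15)
(32*35)*P - 1*(-144778) = (32*35)*15 - 1*(-144778) = 1120*15 + 144778 = 16800 + 144778 = 161578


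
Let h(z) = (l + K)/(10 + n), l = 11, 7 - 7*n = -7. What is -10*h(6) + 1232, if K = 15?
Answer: 3631/3 ≈ 1210.3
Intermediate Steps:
n = 2 (n = 1 - ⅐*(-7) = 1 + 1 = 2)
h(z) = 13/6 (h(z) = (11 + 15)/(10 + 2) = 26/12 = 26*(1/12) = 13/6)
-10*h(6) + 1232 = -10*13/6 + 1232 = -65/3 + 1232 = 3631/3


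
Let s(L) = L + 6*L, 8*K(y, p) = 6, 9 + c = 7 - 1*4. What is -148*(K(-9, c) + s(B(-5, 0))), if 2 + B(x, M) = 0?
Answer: 1961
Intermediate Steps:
c = -6 (c = -9 + (7 - 1*4) = -9 + (7 - 4) = -9 + 3 = -6)
B(x, M) = -2 (B(x, M) = -2 + 0 = -2)
K(y, p) = ¾ (K(y, p) = (⅛)*6 = ¾)
s(L) = 7*L
-148*(K(-9, c) + s(B(-5, 0))) = -148*(¾ + 7*(-2)) = -148*(¾ - 14) = -148*(-53/4) = 1961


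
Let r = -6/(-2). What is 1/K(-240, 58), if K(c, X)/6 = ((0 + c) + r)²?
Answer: 1/337014 ≈ 2.9672e-6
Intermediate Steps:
r = 3 (r = -6*(-½) = 3)
K(c, X) = 6*(3 + c)² (K(c, X) = 6*((0 + c) + 3)² = 6*(c + 3)² = 6*(3 + c)²)
1/K(-240, 58) = 1/(6*(3 - 240)²) = 1/(6*(-237)²) = 1/(6*56169) = 1/337014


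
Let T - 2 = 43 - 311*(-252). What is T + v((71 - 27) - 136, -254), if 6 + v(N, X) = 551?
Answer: 78962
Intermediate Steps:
v(N, X) = 545 (v(N, X) = -6 + 551 = 545)
T = 78417 (T = 2 + (43 - 311*(-252)) = 2 + (43 + 78372) = 2 + 78415 = 78417)
T + v((71 - 27) - 136, -254) = 78417 + 545 = 78962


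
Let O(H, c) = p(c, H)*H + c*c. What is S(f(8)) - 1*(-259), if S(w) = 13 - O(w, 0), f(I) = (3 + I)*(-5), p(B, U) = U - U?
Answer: 272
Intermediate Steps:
p(B, U) = 0
O(H, c) = c² (O(H, c) = 0*H + c*c = 0 + c² = c²)
f(I) = -15 - 5*I
S(w) = 13 (S(w) = 13 - 1*0² = 13 - 1*0 = 13 + 0 = 13)
S(f(8)) - 1*(-259) = 13 - 1*(-259) = 13 + 259 = 272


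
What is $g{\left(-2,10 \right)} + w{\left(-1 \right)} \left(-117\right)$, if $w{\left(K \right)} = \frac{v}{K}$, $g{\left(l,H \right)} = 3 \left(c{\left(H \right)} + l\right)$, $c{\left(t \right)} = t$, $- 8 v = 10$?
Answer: $- \frac{489}{4} \approx -122.25$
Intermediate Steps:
$v = - \frac{5}{4}$ ($v = \left(- \frac{1}{8}\right) 10 = - \frac{5}{4} \approx -1.25$)
$g{\left(l,H \right)} = 3 H + 3 l$ ($g{\left(l,H \right)} = 3 \left(H + l\right) = 3 H + 3 l$)
$w{\left(K \right)} = - \frac{5}{4 K}$
$g{\left(-2,10 \right)} + w{\left(-1 \right)} \left(-117\right) = \left(3 \cdot 10 + 3 \left(-2\right)\right) + - \frac{5}{4 \left(-1\right)} \left(-117\right) = \left(30 - 6\right) + \left(- \frac{5}{4}\right) \left(-1\right) \left(-117\right) = 24 + \frac{5}{4} \left(-117\right) = 24 - \frac{585}{4} = - \frac{489}{4}$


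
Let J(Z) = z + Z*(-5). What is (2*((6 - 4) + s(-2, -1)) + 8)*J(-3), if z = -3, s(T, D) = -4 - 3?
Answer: -24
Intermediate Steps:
s(T, D) = -7
J(Z) = -3 - 5*Z (J(Z) = -3 + Z*(-5) = -3 - 5*Z)
(2*((6 - 4) + s(-2, -1)) + 8)*J(-3) = (2*((6 - 4) - 7) + 8)*(-3 - 5*(-3)) = (2*(2 - 7) + 8)*(-3 + 15) = (2*(-5) + 8)*12 = (-10 + 8)*12 = -2*12 = -24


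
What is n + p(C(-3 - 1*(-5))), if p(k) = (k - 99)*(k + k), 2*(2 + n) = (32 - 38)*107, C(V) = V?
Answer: -711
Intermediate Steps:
n = -323 (n = -2 + ((32 - 38)*107)/2 = -2 + (-6*107)/2 = -2 + (1/2)*(-642) = -2 - 321 = -323)
p(k) = 2*k*(-99 + k) (p(k) = (-99 + k)*(2*k) = 2*k*(-99 + k))
n + p(C(-3 - 1*(-5))) = -323 + 2*(-3 - 1*(-5))*(-99 + (-3 - 1*(-5))) = -323 + 2*(-3 + 5)*(-99 + (-3 + 5)) = -323 + 2*2*(-99 + 2) = -323 + 2*2*(-97) = -323 - 388 = -711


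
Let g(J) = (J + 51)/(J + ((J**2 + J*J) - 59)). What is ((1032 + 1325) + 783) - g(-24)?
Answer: 3356633/1069 ≈ 3140.0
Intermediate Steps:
g(J) = (51 + J)/(-59 + J + 2*J**2) (g(J) = (51 + J)/(J + ((J**2 + J**2) - 59)) = (51 + J)/(J + (2*J**2 - 59)) = (51 + J)/(J + (-59 + 2*J**2)) = (51 + J)/(-59 + J + 2*J**2))
((1032 + 1325) + 783) - g(-24) = ((1032 + 1325) + 783) - (51 - 24)/(-59 - 24 + 2*(-24)**2) = (2357 + 783) - 27/(-59 - 24 + 2*576) = 3140 - 27/(-59 - 24 + 1152) = 3140 - 27/1069 = 3356633/1069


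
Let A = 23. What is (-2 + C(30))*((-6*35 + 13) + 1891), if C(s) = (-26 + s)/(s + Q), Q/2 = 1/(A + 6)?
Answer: -344729/109 ≈ -3162.7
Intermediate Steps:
Q = 2/29 (Q = 2/(23 + 6) = 2/29 ≈ 0.068966)
C(s) = (-26 + s)/(2/29 + s) (C(s) = (-26 + s)/(s + 2/29) = (-26 + s)/(2/29 + s))
(-2 + C(30))*((-6*35 + 13) + 1891) = (-2 + 29*(-26 + 30)/(2 + 29*30))*((-6*35 + 13) + 1891) = (-2 + 29*4/(2 + 870))*((-210 + 13) + 1891) = (-2 + 29*4/872)*(-197 + 1891) = (-2 + 29*(1/872)*4)*1694 = (-2 + 29/218)*1694 = -407/218*1694 = -344729/109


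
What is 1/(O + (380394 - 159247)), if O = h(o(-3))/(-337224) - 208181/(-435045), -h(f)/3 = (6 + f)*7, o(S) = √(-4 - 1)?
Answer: 75552137809338371425005840/16708164802127248480194639222727 - 21274804800826200*I*√5/16708164802127248480194639222727 ≈ 4.5219e-6 - 2.8472e-15*I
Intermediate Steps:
o(S) = I*√5 (o(S) = √(-5) = I*√5)
h(f) = -126 - 21*f (h(f) = -3*(6 + f)*7 = -3*(42 + 7*f) = -126 - 21*f)
O = 11709740869/24451269180 + 7*I*√5/112408 (O = (-126 - 21*I*√5)/(-337224) - 208181/(-435045) = (-126 - 21*I*√5)*(-1/337224) - 208181*(-1/435045) = (21/56204 + 7*I*√5/112408) + 208181/435045 = 11709740869/24451269180 + 7*I*√5/112408 ≈ 0.4789 + 0.00013925*I)
1/(O + (380394 - 159247)) = 1/((11709740869/24451269180 + 7*I*√5/112408) + (380394 - 159247)) = 1/((11709740869/24451269180 + 7*I*√5/112408) + 221147) = 1/(5407336535090329/24451269180 + 7*I*√5/112408)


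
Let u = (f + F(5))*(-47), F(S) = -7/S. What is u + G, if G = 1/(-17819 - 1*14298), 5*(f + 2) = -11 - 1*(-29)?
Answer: -1509504/160585 ≈ -9.4000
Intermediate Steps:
f = 8/5 (f = -2 + (-11 - 1*(-29))/5 = -2 + (-11 + 29)/5 = -2 + (1/5)*18 = -2 + 18/5 = 8/5 ≈ 1.6000)
u = -47/5 (u = (8/5 - 7/5)*(-47) = (1/5)*(-47) = -47/5 ≈ -9.4000)
G = -1/32117 (G = 1/(-17819 - 14298) = 1/(-32117) = -1/32117 ≈ -3.1136e-5)
u + G = -47/5 - 1/32117 = -1509504/160585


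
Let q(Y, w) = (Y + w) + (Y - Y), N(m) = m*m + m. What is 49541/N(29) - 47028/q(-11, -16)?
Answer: 4694663/2610 ≈ 1798.7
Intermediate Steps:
N(m) = m + m² (N(m) = m² + m = m + m²)
q(Y, w) = Y + w (q(Y, w) = (Y + w) + 0 = Y + w)
49541/N(29) - 47028/q(-11, -16) = 49541/((29*(1 + 29))) - 47028/(-11 - 16) = 49541/((29*30)) - 47028/(-27) = 49541/870 - 47028*(-1/27) = 49541*(1/870) + 15676/9 = 49541/870 + 15676/9 = 4694663/2610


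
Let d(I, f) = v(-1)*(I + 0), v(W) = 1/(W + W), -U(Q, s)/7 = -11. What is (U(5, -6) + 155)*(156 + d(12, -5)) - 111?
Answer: 34689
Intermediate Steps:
U(Q, s) = 77 (U(Q, s) = -7*(-11) = 77)
v(W) = 1/(2*W)
d(I, f) = -I/2 (d(I, f) = ((1/2)/(-1))*(I + 0) = ((1/2)*(-1))*I = -I/2)
(U(5, -6) + 155)*(156 + d(12, -5)) - 111 = (77 + 155)*(156 - 1/2*12) - 111 = 232*(156 - 6) - 111 = 232*150 - 111 = 34800 - 111 = 34689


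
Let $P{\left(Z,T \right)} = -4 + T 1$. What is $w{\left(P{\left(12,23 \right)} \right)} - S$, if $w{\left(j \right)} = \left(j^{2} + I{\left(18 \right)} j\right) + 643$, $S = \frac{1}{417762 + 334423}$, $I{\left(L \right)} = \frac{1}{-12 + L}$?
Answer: $\frac{4545453949}{4513110} \approx 1007.2$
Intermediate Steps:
$P{\left(Z,T \right)} = -4 + T$
$S = \frac{1}{752185} \approx 1.3295 \cdot 10^{-6}$
$w{\left(j \right)} = 643 + j^{2} + \frac{j}{6}$ ($w{\left(j \right)} = \left(j^{2} + \frac{j}{-12 + 18}\right) + 643 = \left(j^{2} + \frac{j}{6}\right) + 643 = 643 + j^{2} + \frac{j}{6}$)
$w{\left(P{\left(12,23 \right)} \right)} - S = \left(643 + \left(-4 + 23\right)^{2} + \frac{-4 + 23}{6}\right) - \frac{1}{752185} = \left(643 + 19^{2} + \frac{1}{6} \cdot 19\right) - \frac{1}{752185} = \left(643 + 361 + \frac{19}{6}\right) - \frac{1}{752185} = \frac{6043}{6} - \frac{1}{752185} = \frac{4545453949}{4513110}$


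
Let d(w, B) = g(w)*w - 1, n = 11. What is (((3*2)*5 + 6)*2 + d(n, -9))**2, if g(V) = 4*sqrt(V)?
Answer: 26337 + 6248*sqrt(11) ≈ 47059.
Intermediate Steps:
d(w, B) = -1 + 4*w**(3/2) (d(w, B) = (4*sqrt(w))*w - 1 = 4*w**(3/2) - 1 = -1 + 4*w**(3/2))
(((3*2)*5 + 6)*2 + d(n, -9))**2 = (((3*2)*5 + 6)*2 + (-1 + 4*11**(3/2)))**2 = ((6*5 + 6)*2 + (-1 + 4*(11*sqrt(11))))**2 = ((30 + 6)*2 + (-1 + 44*sqrt(11)))**2 = (36*2 + (-1 + 44*sqrt(11)))**2 = (72 + (-1 + 44*sqrt(11)))**2 = (71 + 44*sqrt(11))**2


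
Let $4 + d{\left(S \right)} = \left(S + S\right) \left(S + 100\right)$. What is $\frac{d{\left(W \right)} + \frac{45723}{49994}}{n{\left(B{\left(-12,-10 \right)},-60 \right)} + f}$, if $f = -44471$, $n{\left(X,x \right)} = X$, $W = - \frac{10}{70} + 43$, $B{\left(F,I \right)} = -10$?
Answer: $- \frac{4284120229}{15566481798} \approx -0.27521$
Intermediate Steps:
$W = \frac{300}{7}$ ($W = \left(-10\right) \frac{1}{70} + 43 = - \frac{1}{7} + 43 = \frac{300}{7} \approx 42.857$)
$d{\left(S \right)} = -4 + 2 S \left(100 + S\right)$ ($d{\left(S \right)} = -4 + \left(S + S\right) \left(S + 100\right) = -4 + 2 S \left(100 + S\right)$)
$\frac{d{\left(W \right)} + \frac{45723}{49994}}{n{\left(B{\left(-12,-10 \right)},-60 \right)} + f} = \frac{\left(-4 + 2 \left(\frac{300}{7}\right)^{2} + 200 \cdot \frac{300}{7}\right) + \frac{45723}{49994}}{-10 - 44471} = \frac{\left(-4 + 2 \cdot \frac{90000}{49} + \frac{60000}{7}\right) + 45723 \cdot \frac{1}{49994}}{-44481} = \left(\left(-4 + \frac{180000}{49} + \frac{60000}{7}\right) + \frac{45723}{49994}\right) \left(- \frac{1}{44481}\right) = \left(\frac{599804}{49} + \frac{45723}{49994}\right) \left(- \frac{1}{44481}\right) = \frac{4284120229}{349958} \left(- \frac{1}{44481}\right) = - \frac{4284120229}{15566481798}$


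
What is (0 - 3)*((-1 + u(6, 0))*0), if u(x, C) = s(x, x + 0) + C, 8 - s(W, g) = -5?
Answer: 0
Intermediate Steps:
s(W, g) = 13 (s(W, g) = 8 - 1*(-5) = 8 + 5 = 13)
u(x, C) = 13 + C
(0 - 3)*((-1 + u(6, 0))*0) = (0 - 3)*((-1 + (13 + 0))*0) = -3*(-1 + 13)*0 = -36*0 = -3*0 = 0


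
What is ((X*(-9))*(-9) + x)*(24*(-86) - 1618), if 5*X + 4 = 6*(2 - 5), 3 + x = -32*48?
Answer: 34894314/5 ≈ 6.9789e+6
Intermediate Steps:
x = -1539 (x = -3 - 32*48 = -3 - 1536 = -1539)
X = -22/5 (X = -⅘ + (6*(2 - 5))/5 = -⅘ + (6*(-3))/5 = -⅘ + (⅕)*(-18) = -⅘ - 18/5 = -22/5 ≈ -4.4000)
((X*(-9))*(-9) + x)*(24*(-86) - 1618) = (-22/5*(-9)*(-9) - 1539)*(24*(-86) - 1618) = ((198/5)*(-9) - 1539)*(-2064 - 1618) = (-1782/5 - 1539)*(-3682) = -9477/5*(-3682) = 34894314/5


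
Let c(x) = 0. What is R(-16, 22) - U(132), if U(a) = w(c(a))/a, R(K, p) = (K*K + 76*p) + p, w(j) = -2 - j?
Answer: 128701/66 ≈ 1950.0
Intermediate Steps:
R(K, p) = K**2 + 77*p (R(K, p) = (K**2 + 76*p) + p = K**2 + 77*p)
U(a) = -2/a (U(a) = (-2 - 1*0)/a = (-2 + 0)/a = -2/a)
R(-16, 22) - U(132) = ((-16)**2 + 77*22) - (-2)/132 = (256 + 1694) - (-2)/132 = 1950 - 1*(-1/66) = 1950 + 1/66 = 128701/66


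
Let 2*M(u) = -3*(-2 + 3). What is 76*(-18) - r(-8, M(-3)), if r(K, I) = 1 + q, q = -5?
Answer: -1364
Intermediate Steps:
M(u) = -3/2 (M(u) = (-3*(-2 + 3))/2 = (-3*1)/2 = (½)*(-3) = -3/2)
r(K, I) = -4 (r(K, I) = 1 - 5 = -4)
76*(-18) - r(-8, M(-3)) = 76*(-18) - 1*(-4) = -1368 + 4 = -1364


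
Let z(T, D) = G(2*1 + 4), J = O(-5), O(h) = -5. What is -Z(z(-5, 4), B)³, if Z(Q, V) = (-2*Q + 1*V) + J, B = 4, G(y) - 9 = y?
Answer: 29791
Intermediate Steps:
J = -5
G(y) = 9 + y
z(T, D) = 15 (z(T, D) = 9 + (2*1 + 4) = 9 + (2 + 4) = 9 + 6 = 15)
Z(Q, V) = -5 + V - 2*Q (Z(Q, V) = (-2*Q + 1*V) - 5 = (-2*Q + V) - 5 = (V - 2*Q) - 5 = -5 + V - 2*Q)
-Z(z(-5, 4), B)³ = -(-5 + 4 - 2*15)³ = -(-5 + 4 - 30)³ = -1*(-31)³ = -1*(-29791) = 29791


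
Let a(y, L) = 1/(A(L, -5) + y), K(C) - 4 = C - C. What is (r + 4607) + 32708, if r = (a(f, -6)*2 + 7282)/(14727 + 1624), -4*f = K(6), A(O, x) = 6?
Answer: 3050724237/81755 ≈ 37315.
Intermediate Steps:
K(C) = 4 (K(C) = 4 + (C - C) = 4 + 0 = 4)
f = -1 (f = -1/4*4 = -1)
a(y, L) = 1/(6 + y)
r = 36412/81755 (r = (2/(6 - 1) + 7282)/(14727 + 1624) = (2/5 + 7282)/16351 = ((1/5)*2 + 7282)*(1/16351) = (2/5 + 7282)*(1/16351) = (36412/5)*(1/16351) = 36412/81755 ≈ 0.44538)
(r + 4607) + 32708 = (36412/81755 + 4607) + 32708 = 376681697/81755 + 32708 = 3050724237/81755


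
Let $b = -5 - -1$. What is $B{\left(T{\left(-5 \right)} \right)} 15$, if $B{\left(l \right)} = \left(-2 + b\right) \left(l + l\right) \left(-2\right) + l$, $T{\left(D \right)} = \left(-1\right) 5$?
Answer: $-1875$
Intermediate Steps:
$b = -4$ ($b = -5 + 1 = -4$)
$T{\left(D \right)} = -5$
$B{\left(l \right)} = 25 l$ ($B{\left(l \right)} = \left(-2 - 4\right) \left(l + l\right) \left(-2\right) + l = - 6 \cdot 2 l \left(-2\right) + l = - 12 l \left(-2\right) + l = 24 l + l = 25 l$)
$B{\left(T{\left(-5 \right)} \right)} 15 = 25 \left(-5\right) 15 = \left(-125\right) 15 = -1875$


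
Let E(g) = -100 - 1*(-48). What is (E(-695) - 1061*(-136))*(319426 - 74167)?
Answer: 35377139196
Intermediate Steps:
E(g) = -52 (E(g) = -100 + 48 = -52)
(E(-695) - 1061*(-136))*(319426 - 74167) = (-52 - 1061*(-136))*(319426 - 74167) = (-52 + 144296)*245259 = 144244*245259 = 35377139196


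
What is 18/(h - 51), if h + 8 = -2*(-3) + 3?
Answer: -9/25 ≈ -0.36000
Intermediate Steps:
h = 1 (h = -8 + (-2*(-3) + 3) = -8 + (6 + 3) = -8 + 9 = 1)
18/(h - 51) = 18/(1 - 51) = 18/(-50) = -1/50*18 = -9/25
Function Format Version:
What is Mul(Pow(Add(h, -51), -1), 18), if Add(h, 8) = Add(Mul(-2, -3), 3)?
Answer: Rational(-9, 25) ≈ -0.36000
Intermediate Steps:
h = 1 (h = Add(-8, Add(Mul(-2, -3), 3)) = Add(-8, Add(6, 3)) = Add(-8, 9) = 1)
Mul(Pow(Add(h, -51), -1), 18) = Mul(Pow(Add(1, -51), -1), 18) = Mul(Pow(-50, -1), 18) = Mul(Rational(-1, 50), 18) = Rational(-9, 25)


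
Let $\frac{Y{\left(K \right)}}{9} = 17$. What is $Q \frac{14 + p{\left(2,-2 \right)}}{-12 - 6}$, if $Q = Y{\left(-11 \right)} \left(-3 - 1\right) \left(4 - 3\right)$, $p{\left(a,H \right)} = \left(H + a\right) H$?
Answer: $476$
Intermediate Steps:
$Y{\left(K \right)} = 153$ ($Y{\left(K \right)} = 9 \cdot 17 = 153$)
$p{\left(a,H \right)} = H \left(H + a\right)$
$Q = -612$ ($Q = 153 \left(-3 - 1\right) \left(4 - 3\right) = 153 \left(\left(-4\right) 1\right) = 153 \left(-4\right) = -612$)
$Q \frac{14 + p{\left(2,-2 \right)}}{-12 - 6} = - 612 \frac{14 - 2 \left(-2 + 2\right)}{-12 - 6} = - 612 \frac{14 - 0}{-18} = - 612 \left(14 + 0\right) \left(- \frac{1}{18}\right) = - 612 \cdot 14 \left(- \frac{1}{18}\right) = \left(-612\right) \left(- \frac{7}{9}\right) = 476$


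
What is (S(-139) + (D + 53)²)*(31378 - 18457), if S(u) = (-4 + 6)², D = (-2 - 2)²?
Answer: 61568565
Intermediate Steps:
D = 16 (D = (-4)² = 16)
S(u) = 4 (S(u) = 2² = 4)
(S(-139) + (D + 53)²)*(31378 - 18457) = (4 + (16 + 53)²)*(31378 - 18457) = (4 + 69²)*12921 = (4 + 4761)*12921 = 4765*12921 = 61568565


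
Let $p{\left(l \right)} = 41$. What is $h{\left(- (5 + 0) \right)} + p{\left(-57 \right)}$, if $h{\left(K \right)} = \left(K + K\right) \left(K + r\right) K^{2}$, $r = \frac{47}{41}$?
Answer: $\frac{41181}{41} \approx 1004.4$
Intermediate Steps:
$r = \frac{47}{41}$ ($r = 47 \cdot \frac{1}{41} = \frac{47}{41} \approx 1.1463$)
$h{\left(K \right)} = 2 K^{3} \left(\frac{47}{41} + K\right)$ ($h{\left(K \right)} = \left(K + K\right) \left(K + \frac{47}{41}\right) K^{2} = 2 K \left(\frac{47}{41} + K\right) K^{2} = 2 K^{3} \left(\frac{47}{41} + K\right)$)
$h{\left(- (5 + 0) \right)} + p{\left(-57 \right)} = \left(- (5 + 0)\right)^{3} \left(\frac{94}{41} + 2 \left(- (5 + 0)\right)\right) + 41 = \left(\left(-1\right) 5\right)^{3} \left(\frac{94}{41} + 2 \left(\left(-1\right) 5\right)\right) + 41 = \left(-5\right)^{3} \left(\frac{94}{41} + 2 \left(-5\right)\right) + 41 = - 125 \left(\frac{94}{41} - 10\right) + 41 = \left(-125\right) \left(- \frac{316}{41}\right) + 41 = \frac{39500}{41} + 41 = \frac{41181}{41}$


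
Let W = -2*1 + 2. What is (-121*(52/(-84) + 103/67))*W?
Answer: 0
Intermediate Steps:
W = 0 (W = -2 + 2 = 0)
(-121*(52/(-84) + 103/67))*W = -121*(52/(-84) + 103/67)*0 = -121*(52*(-1/84) + 103*(1/67))*0 = -121*(-13/21 + 103/67)*0 = -121*1292/1407*0 = -156332/1407*0 = 0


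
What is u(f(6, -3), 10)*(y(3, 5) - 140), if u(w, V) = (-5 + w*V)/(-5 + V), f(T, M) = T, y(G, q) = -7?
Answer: -1617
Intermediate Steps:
u(w, V) = (-5 + V*w)/(-5 + V)
u(f(6, -3), 10)*(y(3, 5) - 140) = ((-5 + 10*6)/(-5 + 10))*(-7 - 140) = ((-5 + 60)/5)*(-147) = ((⅕)*55)*(-147) = 11*(-147) = -1617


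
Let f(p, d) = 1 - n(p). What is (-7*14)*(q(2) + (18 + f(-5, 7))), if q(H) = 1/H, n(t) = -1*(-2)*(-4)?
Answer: -2695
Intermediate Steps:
n(t) = -8 (n(t) = 2*(-4) = -8)
f(p, d) = 9 (f(p, d) = 1 - 1*(-8) = 1 + 8 = 9)
(-7*14)*(q(2) + (18 + f(-5, 7))) = (-7*14)*(1/2 + (18 + 9)) = -98*(½ + 27) = -98*55/2 = -2695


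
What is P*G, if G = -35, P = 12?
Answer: -420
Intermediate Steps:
P*G = 12*(-35) = -420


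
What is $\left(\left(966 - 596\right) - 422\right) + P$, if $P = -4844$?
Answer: $-4896$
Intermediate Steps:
$\left(\left(966 - 596\right) - 422\right) + P = \left(\left(966 - 596\right) - 422\right) - 4844 = \left(370 - 422\right) - 4844 = -52 - 4844 = -4896$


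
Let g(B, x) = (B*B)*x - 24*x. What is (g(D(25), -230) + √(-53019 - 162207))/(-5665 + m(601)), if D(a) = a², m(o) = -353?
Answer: 44919115/3009 - I*√23914/2006 ≈ 14928.0 - 0.07709*I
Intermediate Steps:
g(B, x) = -24*x + x*B² (g(B, x) = B²*x - 24*x = x*B² - 24*x = -24*x + x*B²)
(g(D(25), -230) + √(-53019 - 162207))/(-5665 + m(601)) = (-230*(-24 + (25²)²) + √(-53019 - 162207))/(-5665 - 353) = (-230*(-24 + 625²) + √(-215226))/(-6018) = (-230*(-24 + 390625) + 3*I*√23914)*(-1/6018) = (-230*390601 + 3*I*√23914)*(-1/6018) = (-89838230 + 3*I*√23914)*(-1/6018) = 44919115/3009 - I*√23914/2006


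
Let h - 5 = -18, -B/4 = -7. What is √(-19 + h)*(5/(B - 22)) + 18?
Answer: 18 + 10*I*√2/3 ≈ 18.0 + 4.714*I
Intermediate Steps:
B = 28 (B = -4*(-7) = 28)
h = -13 (h = 5 - 18 = -13)
√(-19 + h)*(5/(B - 22)) + 18 = √(-19 - 13)*(5/(28 - 22)) + 18 = √(-32)*(5/6) + 18 = (4*I*√2)*((⅙)*5) + 18 = (4*I*√2)*(⅚) + 18 = 10*I*√2/3 + 18 = 18 + 10*I*√2/3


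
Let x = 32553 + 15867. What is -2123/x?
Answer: -2123/48420 ≈ -0.043846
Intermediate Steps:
x = 48420
-2123/x = -2123/48420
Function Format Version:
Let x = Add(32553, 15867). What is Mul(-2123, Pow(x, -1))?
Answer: Rational(-2123, 48420) ≈ -0.043846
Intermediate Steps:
x = 48420
Mul(-2123, Pow(x, -1)) = Mul(-2123, Pow(48420, -1)) = Mul(-2123, Rational(1, 48420)) = Rational(-2123, 48420)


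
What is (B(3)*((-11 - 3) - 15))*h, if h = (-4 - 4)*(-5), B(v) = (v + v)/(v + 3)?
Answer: -1160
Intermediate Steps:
B(v) = 2*v/(3 + v) (B(v) = (2*v)/(3 + v) = 2*v/(3 + v))
h = 40 (h = -8*(-5) = 40)
(B(3)*((-11 - 3) - 15))*h = ((2*3/(3 + 3))*((-11 - 3) - 15))*40 = ((2*3/6)*(-14 - 15))*40 = ((2*3*(⅙))*(-29))*40 = (1*(-29))*40 = -29*40 = -1160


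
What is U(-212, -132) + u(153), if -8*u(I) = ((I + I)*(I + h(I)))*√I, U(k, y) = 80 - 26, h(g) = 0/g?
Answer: 54 - 70227*√17/4 ≈ -72334.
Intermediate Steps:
h(g) = 0
U(k, y) = 54
u(I) = -I^(5/2)/4 (u(I) = -(I + I)*(I + 0)*√I/8 = -(2*I)*I*√I/8 = -2*I²*√I/8 = -I^(5/2)/4)
U(-212, -132) + u(153) = 54 - 70227*√17/4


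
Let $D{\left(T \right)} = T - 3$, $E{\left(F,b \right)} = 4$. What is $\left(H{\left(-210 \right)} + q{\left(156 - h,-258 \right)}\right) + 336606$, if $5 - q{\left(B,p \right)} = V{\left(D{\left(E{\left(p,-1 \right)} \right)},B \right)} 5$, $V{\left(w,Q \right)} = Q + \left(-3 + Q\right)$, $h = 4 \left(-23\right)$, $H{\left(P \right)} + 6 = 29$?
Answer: $334169$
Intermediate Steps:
$H{\left(P \right)} = 23$ ($H{\left(P \right)} = -6 + 29 = 23$)
$h = -92$
$D{\left(T \right)} = -3 + T$
$V{\left(w,Q \right)} = -3 + 2 Q$
$q{\left(B,p \right)} = 20 - 10 B$ ($q{\left(B,p \right)} = 5 - \left(-3 + 2 B\right) 5 = 5 - \left(-15 + 10 B\right) = 20 - 10 B$)
$\left(H{\left(-210 \right)} + q{\left(156 - h,-258 \right)}\right) + 336606 = \left(23 + \left(20 - 10 \left(156 - -92\right)\right)\right) + 336606 = \left(23 + \left(20 - 10 \left(156 + 92\right)\right)\right) + 336606 = \left(23 + \left(20 - 2480\right)\right) + 336606 = \left(23 - 2460\right) + 336606 = -2437 + 336606 = 334169$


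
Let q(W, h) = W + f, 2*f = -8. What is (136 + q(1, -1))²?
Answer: 17689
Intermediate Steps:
f = -4 (f = (½)*(-8) = -4)
q(W, h) = -4 + W (q(W, h) = W - 4 = -4 + W)
(136 + q(1, -1))² = (136 + (-4 + 1))² = (136 - 3)² = 133² = 17689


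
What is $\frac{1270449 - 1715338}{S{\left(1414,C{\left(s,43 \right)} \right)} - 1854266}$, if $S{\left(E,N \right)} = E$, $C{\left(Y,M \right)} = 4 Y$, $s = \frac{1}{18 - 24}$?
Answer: $\frac{444889}{1852852} \approx 0.24011$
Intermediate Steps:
$s = - \frac{1}{6}$ ($s = \frac{1}{-6} = - \frac{1}{6} \approx -0.16667$)
$\frac{1270449 - 1715338}{S{\left(1414,C{\left(s,43 \right)} \right)} - 1854266} = \frac{1270449 - 1715338}{1414 - 1854266} = - \frac{444889}{-1852852} = \left(-444889\right) \left(- \frac{1}{1852852}\right) = \frac{444889}{1852852}$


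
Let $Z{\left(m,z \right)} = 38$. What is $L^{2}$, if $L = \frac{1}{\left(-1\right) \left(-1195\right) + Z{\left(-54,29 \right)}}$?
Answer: $\frac{1}{1520289} \approx 6.5777 \cdot 10^{-7}$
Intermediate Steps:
$L = \frac{1}{1233}$ ($L = \frac{1}{\left(-1\right) \left(-1195\right) + 38} = \frac{1}{1195 + 38} = \frac{1}{1233} \approx 0.00081103$)
$L^{2} = \left(\frac{1}{1233}\right)^{2} = \frac{1}{1520289}$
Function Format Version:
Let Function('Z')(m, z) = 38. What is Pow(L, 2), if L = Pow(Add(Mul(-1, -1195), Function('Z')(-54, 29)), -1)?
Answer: Rational(1, 1520289) ≈ 6.5777e-7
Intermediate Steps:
L = Rational(1, 1233) (L = Pow(Add(Mul(-1, -1195), 38), -1) = Pow(Add(1195, 38), -1) = Pow(1233, -1) = Rational(1, 1233) ≈ 0.00081103)
Pow(L, 2) = Pow(Rational(1, 1233), 2) = Rational(1, 1520289)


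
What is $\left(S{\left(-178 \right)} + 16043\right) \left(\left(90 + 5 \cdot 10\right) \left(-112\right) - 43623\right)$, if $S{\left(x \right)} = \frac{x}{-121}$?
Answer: $- \frac{115129717443}{121} \approx -9.5149 \cdot 10^{8}$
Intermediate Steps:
$S{\left(x \right)} = - \frac{x}{121}$ ($S{\left(x \right)} = x \left(- \frac{1}{121}\right) = - \frac{x}{121}$)
$\left(S{\left(-178 \right)} + 16043\right) \left(\left(90 + 5 \cdot 10\right) \left(-112\right) - 43623\right) = \left(\left(- \frac{1}{121}\right) \left(-178\right) + 16043\right) \left(\left(90 + 5 \cdot 10\right) \left(-112\right) - 43623\right) = \left(\frac{178}{121} + 16043\right) \left(\left(90 + 50\right) \left(-112\right) - 43623\right) = \frac{1941381 \left(140 \left(-112\right) - 43623\right)}{121} = \frac{1941381 \left(-15680 - 43623\right)}{121} = \frac{1941381}{121} \left(-59303\right) = - \frac{115129717443}{121}$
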